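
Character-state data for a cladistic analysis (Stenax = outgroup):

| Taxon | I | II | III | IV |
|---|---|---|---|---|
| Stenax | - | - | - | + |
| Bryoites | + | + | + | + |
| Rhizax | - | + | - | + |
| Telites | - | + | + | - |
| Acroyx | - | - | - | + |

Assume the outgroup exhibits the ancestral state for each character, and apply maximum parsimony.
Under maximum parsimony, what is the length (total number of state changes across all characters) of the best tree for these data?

4

Character polarity is set by the outgroup: the derived state is whichever differs from the outgroup's state, so for IV the derived state is '-', and for the remaining characters it is '+'.
I (derived state '+') is unique to Bryoites (autapomorphy; uninformative for grouping).
II: derived state '+' in Bryoites, Rhizax, and Telites only — synapomorphy for {Bryoites, Rhizax, Telites}.
III (derived state '+') is shared by Bryoites and Telites — a synapomorphy uniting that clade.
IV: derived state '-' in Telites only — an autapomorphy, so it tells us nothing about relationships among taxa.
Most parsimonious ingroup topology: (((Bryoites,Telites),Rhizax),Acroyx).
Changes per character on this tree: I: 1; II: 1; III: 1; IV: 1.
Total = 4.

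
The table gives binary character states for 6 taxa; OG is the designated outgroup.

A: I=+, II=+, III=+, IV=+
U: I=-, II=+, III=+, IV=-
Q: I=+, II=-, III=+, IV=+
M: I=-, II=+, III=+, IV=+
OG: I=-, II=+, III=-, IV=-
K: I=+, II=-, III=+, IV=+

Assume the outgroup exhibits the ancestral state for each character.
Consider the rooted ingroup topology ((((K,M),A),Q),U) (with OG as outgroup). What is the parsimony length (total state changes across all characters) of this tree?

Map each character onto ((((K,M),A),Q),U) (rooted by OG) and count the minimum state changes it requires (Fitch parsimony):
I: 2; II: 2; III: 1; IV: 1.
Total tree length = 6.

6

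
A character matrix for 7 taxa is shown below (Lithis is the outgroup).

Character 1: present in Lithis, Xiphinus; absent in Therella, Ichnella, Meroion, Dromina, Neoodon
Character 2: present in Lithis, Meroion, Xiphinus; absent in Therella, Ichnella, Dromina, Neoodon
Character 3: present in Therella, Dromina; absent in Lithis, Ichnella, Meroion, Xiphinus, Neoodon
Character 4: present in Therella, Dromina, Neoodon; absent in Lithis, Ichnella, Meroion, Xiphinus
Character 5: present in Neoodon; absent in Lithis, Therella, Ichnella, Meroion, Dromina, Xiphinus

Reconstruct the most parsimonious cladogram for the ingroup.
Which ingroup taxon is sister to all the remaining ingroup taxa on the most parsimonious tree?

Xiphinus

Character polarity is set by the outgroup: the derived state is whichever differs from the outgroup's state, so for Character 1, Character 2 the derived state is 'absent', and for the remaining characters it is 'present'.
Character 1: derived state 'absent' in Dromina, Ichnella, Meroion, Neoodon, and Therella only — synapomorphy for {Dromina, Ichnella, Meroion, Neoodon, Therella}.
Only Dromina, Ichnella, Neoodon, and Therella show the derived state 'absent' for Character 2, supporting them as a clade.
Character 3 (derived state 'present') is shared by Dromina and Therella — a synapomorphy uniting that clade.
Only Dromina, Neoodon, and Therella show the derived state 'present' for Character 4, supporting them as a clade.
Character 5: derived state 'present' in Neoodon only — an autapomorphy, so it tells us nothing about relationships among taxa.
Most parsimonious ingroup topology: (((((Therella,Dromina),Neoodon),Ichnella),Meroion),Xiphinus).
Xiphinus is sister to the clade containing all other ingroup taxa, so it is the earliest-diverging (most basal) ingroup lineage.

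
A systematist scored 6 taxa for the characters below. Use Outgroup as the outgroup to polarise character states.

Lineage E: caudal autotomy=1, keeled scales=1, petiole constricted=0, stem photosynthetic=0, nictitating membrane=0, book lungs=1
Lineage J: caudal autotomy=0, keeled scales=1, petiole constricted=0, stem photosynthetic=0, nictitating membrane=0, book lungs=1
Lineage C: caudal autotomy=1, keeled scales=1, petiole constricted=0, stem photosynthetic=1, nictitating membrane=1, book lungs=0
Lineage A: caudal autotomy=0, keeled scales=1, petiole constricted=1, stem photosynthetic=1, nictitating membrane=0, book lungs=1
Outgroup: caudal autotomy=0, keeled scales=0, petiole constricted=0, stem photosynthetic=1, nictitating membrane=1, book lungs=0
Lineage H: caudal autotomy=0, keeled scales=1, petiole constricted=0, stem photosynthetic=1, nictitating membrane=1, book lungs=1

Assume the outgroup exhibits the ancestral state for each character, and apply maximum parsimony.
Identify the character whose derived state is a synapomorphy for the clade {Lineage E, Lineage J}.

Character polarity is set by the outgroup: the derived state is whichever differs from the outgroup's state, so for stem photosynthetic, nictitating membrane the derived state is '0', and for the remaining characters it is '1'.
caudal autotomy (state '1') occurs in Lineage C and Lineage E but conflicts with the nesting implied by the other characters — most parsimoniously interpreted as homoplasy.
All ingroup taxa share the derived state '1' for keeled scales; it defines the ingroup but does not resolve relationships within it.
petiole constricted: derived state '1' in Lineage A only — an autapomorphy, so it tells us nothing about relationships among taxa.
stem photosynthetic (derived state '0') is shared by Lineage E and Lineage J — a synapomorphy uniting that clade.
nictitating membrane: derived state '0' in Lineage A, Lineage E, and Lineage J only — synapomorphy for {Lineage A, Lineage E, Lineage J}.
book lungs (derived state '1') is shared by Lineage A, Lineage E, Lineage H, and Lineage J — a synapomorphy uniting that clade.
Most parsimonious ingroup topology: ((((Lineage E,Lineage J),Lineage A),Lineage H),Lineage C).
The clade {Lineage E, Lineage J} is supported by stem photosynthetic: its derived state '0' occurs in exactly those taxa and in no other taxon (including the outgroup).

stem photosynthetic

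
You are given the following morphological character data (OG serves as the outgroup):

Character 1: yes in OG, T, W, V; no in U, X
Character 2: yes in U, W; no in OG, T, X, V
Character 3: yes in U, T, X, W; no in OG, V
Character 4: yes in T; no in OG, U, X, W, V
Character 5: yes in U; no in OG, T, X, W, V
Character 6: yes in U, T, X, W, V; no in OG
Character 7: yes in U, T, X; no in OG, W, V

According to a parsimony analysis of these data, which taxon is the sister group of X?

Character polarity is set by the outgroup: the derived state is whichever differs from the outgroup's state, so for Character 1 the derived state is 'no', and for the remaining characters it is 'yes'.
Character 1 (derived state 'no') is shared by U and X — a synapomorphy uniting that clade.
Character 2 groups U and W, which is incompatible with the clades supported by the remaining characters; treating it as convergent (homoplasy) costs fewer steps than any alternative tree.
Character 3 (derived state 'yes') is shared by T, U, W, and X — a synapomorphy uniting that clade.
Character 4: derived state 'yes' in T only — an autapomorphy, so it tells us nothing about relationships among taxa.
Character 5: derived state 'yes' in U only — an autapomorphy, so it tells us nothing about relationships among taxa.
Character 6 (derived state 'yes') is shared by all ingroup taxa — unites the whole ingroup.
Character 7 (derived state 'yes') is shared by T, U, and X — a synapomorphy uniting that clade.
Most parsimonious ingroup topology: ((((U,X),T),W),V).
X and U form a cherry on this tree, so they are sister taxa.

U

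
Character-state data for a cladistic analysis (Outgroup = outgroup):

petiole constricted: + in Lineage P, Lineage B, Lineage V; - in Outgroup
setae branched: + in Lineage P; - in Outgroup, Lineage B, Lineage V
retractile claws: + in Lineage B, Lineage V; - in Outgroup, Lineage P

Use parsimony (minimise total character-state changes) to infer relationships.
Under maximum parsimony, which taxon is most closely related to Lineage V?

The outgroup has state '-' for every character, so '+' is the derived state throughout.
petiole constricted (derived state '+') is shared by all ingroup taxa — unites the whole ingroup.
setae branched (derived state '+') is unique to Lineage P (autapomorphy; uninformative for grouping).
retractile claws (derived state '+') is shared by Lineage B and Lineage V — a synapomorphy uniting that clade.
Most parsimonious ingroup topology: (Lineage P,(Lineage B,Lineage V)).
Lineage V and Lineage B form a cherry on this tree, so they are sister taxa.

Lineage B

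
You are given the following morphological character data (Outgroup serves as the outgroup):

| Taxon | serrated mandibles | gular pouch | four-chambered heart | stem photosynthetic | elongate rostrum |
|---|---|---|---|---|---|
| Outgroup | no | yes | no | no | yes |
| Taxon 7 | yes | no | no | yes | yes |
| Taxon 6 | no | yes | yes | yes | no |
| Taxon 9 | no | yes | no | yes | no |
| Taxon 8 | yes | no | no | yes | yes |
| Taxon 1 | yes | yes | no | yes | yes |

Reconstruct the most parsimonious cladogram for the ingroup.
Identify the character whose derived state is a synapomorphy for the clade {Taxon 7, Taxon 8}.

Character polarity is set by the outgroup: the derived state is whichever differs from the outgroup's state, so for gular pouch, elongate rostrum the derived state is 'no', and for the remaining characters it is 'yes'.
Only Taxon 1, Taxon 7, and Taxon 8 show the derived state 'yes' for serrated mandibles, supporting them as a clade.
gular pouch (derived state 'no') is shared by Taxon 7 and Taxon 8 — a synapomorphy uniting that clade.
four-chambered heart (derived state 'yes') is unique to Taxon 6 (autapomorphy; uninformative for grouping).
All ingroup taxa share the derived state 'yes' for stem photosynthetic; it defines the ingroup but does not resolve relationships within it.
Only Taxon 6 and Taxon 9 show the derived state 'no' for elongate rostrum, supporting them as a clade.
Most parsimonious ingroup topology: (((Taxon 7,Taxon 8),Taxon 1),(Taxon 6,Taxon 9)).
The clade {Taxon 7, Taxon 8} is supported by gular pouch: its derived state 'no' occurs in exactly those taxa and in no other taxon (including the outgroup).

gular pouch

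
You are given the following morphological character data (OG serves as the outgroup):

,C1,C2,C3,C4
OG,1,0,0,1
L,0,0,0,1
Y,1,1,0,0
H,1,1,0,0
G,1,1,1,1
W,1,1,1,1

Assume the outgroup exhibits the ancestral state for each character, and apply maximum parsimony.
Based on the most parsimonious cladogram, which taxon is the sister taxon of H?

Y

Character polarity is set by the outgroup: the derived state is whichever differs from the outgroup's state, so for C1, C4 the derived state is '0', and for the remaining characters it is '1'.
C1: derived state '0' in L only — an autapomorphy, so it tells us nothing about relationships among taxa.
C2 (derived state '1') is shared by G, H, W, and Y — a synapomorphy uniting that clade.
C3 (derived state '1') is shared by G and W — a synapomorphy uniting that clade.
C4 (derived state '0') is shared by H and Y — a synapomorphy uniting that clade.
Most parsimonious ingroup topology: (L,((Y,H),(G,W))).
H and Y form a cherry on this tree, so they are sister taxa.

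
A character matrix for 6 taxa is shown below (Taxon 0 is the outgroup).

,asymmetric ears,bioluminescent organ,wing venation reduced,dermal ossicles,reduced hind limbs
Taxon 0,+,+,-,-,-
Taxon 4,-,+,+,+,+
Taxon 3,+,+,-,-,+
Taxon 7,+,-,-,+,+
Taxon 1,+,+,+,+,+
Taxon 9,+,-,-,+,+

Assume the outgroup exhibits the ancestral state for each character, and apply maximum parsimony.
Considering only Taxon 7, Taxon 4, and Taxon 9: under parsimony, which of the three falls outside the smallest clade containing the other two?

Taxon 4

Character polarity is set by the outgroup: the derived state is whichever differs from the outgroup's state, so for asymmetric ears, bioluminescent organ the derived state is '-', and for the remaining characters it is '+'.
asymmetric ears (derived state '-') is unique to Taxon 4 (autapomorphy; uninformative for grouping).
Only Taxon 7 and Taxon 9 show the derived state '-' for bioluminescent organ, supporting them as a clade.
wing venation reduced: derived state '+' in Taxon 1 and Taxon 4 only — synapomorphy for {Taxon 1, Taxon 4}.
dermal ossicles (derived state '+') is shared by Taxon 1, Taxon 4, Taxon 7, and Taxon 9 — a synapomorphy uniting that clade.
All ingroup taxa share the derived state '+' for reduced hind limbs; it defines the ingroup but does not resolve relationships within it.
Most parsimonious ingroup topology: (((Taxon 4,Taxon 1),(Taxon 7,Taxon 9)),Taxon 3).
Taxon 7 and Taxon 9 share a more recent common ancestor with each other than either does with Taxon 4, so Taxon 4 is the least closely related of the three.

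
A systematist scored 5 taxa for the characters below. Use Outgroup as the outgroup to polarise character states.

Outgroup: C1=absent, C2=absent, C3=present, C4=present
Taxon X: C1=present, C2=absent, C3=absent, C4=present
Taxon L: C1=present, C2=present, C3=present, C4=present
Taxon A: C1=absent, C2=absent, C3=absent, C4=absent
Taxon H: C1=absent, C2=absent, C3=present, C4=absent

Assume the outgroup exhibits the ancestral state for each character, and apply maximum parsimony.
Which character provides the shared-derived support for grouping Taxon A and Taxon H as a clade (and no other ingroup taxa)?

C4

Character polarity is set by the outgroup: the derived state is whichever differs from the outgroup's state, so for C3, C4 the derived state is 'absent', and for the remaining characters it is 'present'.
C1 (derived state 'present') is shared by Taxon L and Taxon X — a synapomorphy uniting that clade.
C2: derived state 'present' in Taxon L only — an autapomorphy, so it tells us nothing about relationships among taxa.
C3 (state 'absent') occurs in Taxon A and Taxon X but conflicts with the nesting implied by the other characters — most parsimoniously interpreted as homoplasy.
C4 (derived state 'absent') is shared by Taxon A and Taxon H — a synapomorphy uniting that clade.
Most parsimonious ingroup topology: ((Taxon X,Taxon L),(Taxon A,Taxon H)).
The clade {Taxon A, Taxon H} is supported by C4: its derived state 'absent' occurs in exactly those taxa and in no other taxon (including the outgroup).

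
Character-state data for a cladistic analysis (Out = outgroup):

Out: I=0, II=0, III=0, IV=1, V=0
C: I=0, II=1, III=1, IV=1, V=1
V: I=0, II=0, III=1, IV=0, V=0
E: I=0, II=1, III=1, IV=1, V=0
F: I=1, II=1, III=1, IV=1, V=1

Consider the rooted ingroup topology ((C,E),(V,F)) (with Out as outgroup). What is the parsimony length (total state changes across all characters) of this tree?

7

Map each character onto ((C,E),(V,F)) (rooted by Out) and count the minimum state changes it requires (Fitch parsimony):
I: 1; II: 2; III: 1; IV: 1; V: 2.
Total tree length = 7.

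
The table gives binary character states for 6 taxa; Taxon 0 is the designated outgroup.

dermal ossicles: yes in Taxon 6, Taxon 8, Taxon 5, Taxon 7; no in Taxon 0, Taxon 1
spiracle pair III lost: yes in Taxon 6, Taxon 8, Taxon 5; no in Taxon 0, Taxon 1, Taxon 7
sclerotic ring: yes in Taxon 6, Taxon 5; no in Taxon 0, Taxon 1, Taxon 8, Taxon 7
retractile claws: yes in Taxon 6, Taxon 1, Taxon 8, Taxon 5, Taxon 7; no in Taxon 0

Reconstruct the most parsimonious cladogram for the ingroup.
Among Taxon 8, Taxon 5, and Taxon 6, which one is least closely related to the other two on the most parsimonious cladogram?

The outgroup has state 'no' for every character, so 'yes' is the derived state throughout.
dermal ossicles (derived state 'yes') is shared by Taxon 5, Taxon 6, Taxon 7, and Taxon 8 — a synapomorphy uniting that clade.
spiracle pair III lost (derived state 'yes') is shared by Taxon 5, Taxon 6, and Taxon 8 — a synapomorphy uniting that clade.
sclerotic ring (derived state 'yes') is shared by Taxon 5 and Taxon 6 — a synapomorphy uniting that clade.
All ingroup taxa share the derived state 'yes' for retractile claws; it defines the ingroup but does not resolve relationships within it.
Most parsimonious ingroup topology: ((((Taxon 6,Taxon 5),Taxon 8),Taxon 7),Taxon 1).
Taxon 5 and Taxon 6 share a more recent common ancestor with each other than either does with Taxon 8, so Taxon 8 is the least closely related of the three.

Taxon 8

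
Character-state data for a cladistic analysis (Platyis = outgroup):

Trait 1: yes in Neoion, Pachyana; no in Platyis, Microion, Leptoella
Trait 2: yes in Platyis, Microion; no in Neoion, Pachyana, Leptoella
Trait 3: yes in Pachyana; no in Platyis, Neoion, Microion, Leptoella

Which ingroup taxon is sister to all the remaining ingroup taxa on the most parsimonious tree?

Character polarity is set by the outgroup: the derived state is whichever differs from the outgroup's state, so for Trait 2 the derived state is 'no', and for the remaining characters it is 'yes'.
Only Neoion and Pachyana show the derived state 'yes' for Trait 1, supporting them as a clade.
Trait 2: derived state 'no' in Leptoella, Neoion, and Pachyana only — synapomorphy for {Leptoella, Neoion, Pachyana}.
Trait 3: derived state 'yes' in Pachyana only — an autapomorphy, so it tells us nothing about relationships among taxa.
Most parsimonious ingroup topology: (((Neoion,Pachyana),Leptoella),Microion).
Microion is sister to the clade containing all other ingroup taxa, so it is the earliest-diverging (most basal) ingroup lineage.

Microion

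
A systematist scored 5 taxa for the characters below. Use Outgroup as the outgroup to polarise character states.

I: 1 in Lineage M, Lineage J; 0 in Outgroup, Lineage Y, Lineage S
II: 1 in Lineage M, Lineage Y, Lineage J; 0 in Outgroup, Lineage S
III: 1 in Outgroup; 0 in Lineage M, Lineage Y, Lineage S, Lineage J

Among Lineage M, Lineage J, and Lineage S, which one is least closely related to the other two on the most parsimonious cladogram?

Lineage S

Character polarity is set by the outgroup: the derived state is whichever differs from the outgroup's state, so for III the derived state is '0', and for the remaining characters it is '1'.
Only Lineage J and Lineage M show the derived state '1' for I, supporting them as a clade.
Only Lineage J, Lineage M, and Lineage Y show the derived state '1' for II, supporting them as a clade.
III (derived state '0') is shared by all ingroup taxa — unites the whole ingroup.
Most parsimonious ingroup topology: (((Lineage M,Lineage J),Lineage Y),Lineage S).
Lineage J and Lineage M share a more recent common ancestor with each other than either does with Lineage S, so Lineage S is the least closely related of the three.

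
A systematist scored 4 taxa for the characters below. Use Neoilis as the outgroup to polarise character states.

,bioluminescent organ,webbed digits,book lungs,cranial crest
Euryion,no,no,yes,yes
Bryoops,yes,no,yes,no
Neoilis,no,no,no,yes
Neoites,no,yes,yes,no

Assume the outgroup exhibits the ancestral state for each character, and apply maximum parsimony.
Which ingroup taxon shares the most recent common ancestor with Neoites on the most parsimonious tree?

Character polarity is set by the outgroup: the derived state is whichever differs from the outgroup's state, so for cranial crest the derived state is 'no', and for the remaining characters it is 'yes'.
bioluminescent organ: derived state 'yes' in Bryoops only — an autapomorphy, so it tells us nothing about relationships among taxa.
webbed digits: derived state 'yes' in Neoites only — an autapomorphy, so it tells us nothing about relationships among taxa.
book lungs (derived state 'yes') is shared by all ingroup taxa — unites the whole ingroup.
cranial crest (derived state 'no') is shared by Bryoops and Neoites — a synapomorphy uniting that clade.
Most parsimonious ingroup topology: ((Bryoops,Neoites),Euryion).
Neoites and Bryoops form a cherry on this tree, so they are sister taxa.

Bryoops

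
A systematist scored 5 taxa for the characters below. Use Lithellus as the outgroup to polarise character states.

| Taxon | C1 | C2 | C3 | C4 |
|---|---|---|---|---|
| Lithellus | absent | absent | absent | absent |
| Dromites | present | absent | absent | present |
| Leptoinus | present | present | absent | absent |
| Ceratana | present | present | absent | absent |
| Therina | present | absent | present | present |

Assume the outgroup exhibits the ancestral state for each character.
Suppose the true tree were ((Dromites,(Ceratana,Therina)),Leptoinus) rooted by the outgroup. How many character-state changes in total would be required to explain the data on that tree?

6

Map each character onto ((Dromites,(Ceratana,Therina)),Leptoinus) (rooted by Lithellus) and count the minimum state changes it requires (Fitch parsimony):
C1: 1; C2: 2; C3: 1; C4: 2.
Total tree length = 6.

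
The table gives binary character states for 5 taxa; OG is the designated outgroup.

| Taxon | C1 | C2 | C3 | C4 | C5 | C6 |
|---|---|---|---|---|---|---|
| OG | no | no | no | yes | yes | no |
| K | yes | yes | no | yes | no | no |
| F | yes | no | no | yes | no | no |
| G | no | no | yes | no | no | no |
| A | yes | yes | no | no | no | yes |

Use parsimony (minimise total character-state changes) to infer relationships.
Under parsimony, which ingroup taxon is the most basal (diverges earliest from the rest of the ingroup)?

Character polarity is set by the outgroup: the derived state is whichever differs from the outgroup's state, so for C4, C5 the derived state is 'no', and for the remaining characters it is 'yes'.
C1: derived state 'yes' in A, F, and K only — synapomorphy for {A, F, K}.
C2: derived state 'yes' in A and K only — synapomorphy for {A, K}.
C3: derived state 'yes' in G only — an autapomorphy, so it tells us nothing about relationships among taxa.
C4 groups A and G, which is incompatible with the clades supported by the remaining characters; treating it as convergent (homoplasy) costs fewer steps than any alternative tree.
C5 (derived state 'no') is shared by all ingroup taxa — unites the whole ingroup.
C6 (derived state 'yes') is unique to A (autapomorphy; uninformative for grouping).
Most parsimonious ingroup topology: (((K,A),F),G).
G is sister to the clade containing all other ingroup taxa, so it is the earliest-diverging (most basal) ingroup lineage.

G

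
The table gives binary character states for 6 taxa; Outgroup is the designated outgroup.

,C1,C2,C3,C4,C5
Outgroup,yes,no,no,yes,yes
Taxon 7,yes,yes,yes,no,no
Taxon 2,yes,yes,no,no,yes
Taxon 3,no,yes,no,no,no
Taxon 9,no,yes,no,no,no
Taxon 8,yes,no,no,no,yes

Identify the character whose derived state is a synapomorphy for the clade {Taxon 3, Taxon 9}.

C1

Character polarity is set by the outgroup: the derived state is whichever differs from the outgroup's state, so for C1, C4, C5 the derived state is 'no', and for the remaining characters it is 'yes'.
C1: derived state 'no' in Taxon 3 and Taxon 9 only — synapomorphy for {Taxon 3, Taxon 9}.
Only Taxon 2, Taxon 3, Taxon 7, and Taxon 9 show the derived state 'yes' for C2, supporting them as a clade.
C3 (derived state 'yes') is unique to Taxon 7 (autapomorphy; uninformative for grouping).
C4 (derived state 'no') is shared by all ingroup taxa — unites the whole ingroup.
C5: derived state 'no' in Taxon 3, Taxon 7, and Taxon 9 only — synapomorphy for {Taxon 3, Taxon 7, Taxon 9}.
Most parsimonious ingroup topology: (((Taxon 7,(Taxon 3,Taxon 9)),Taxon 2),Taxon 8).
The clade {Taxon 3, Taxon 9} is supported by C1: its derived state 'no' occurs in exactly those taxa and in no other taxon (including the outgroup).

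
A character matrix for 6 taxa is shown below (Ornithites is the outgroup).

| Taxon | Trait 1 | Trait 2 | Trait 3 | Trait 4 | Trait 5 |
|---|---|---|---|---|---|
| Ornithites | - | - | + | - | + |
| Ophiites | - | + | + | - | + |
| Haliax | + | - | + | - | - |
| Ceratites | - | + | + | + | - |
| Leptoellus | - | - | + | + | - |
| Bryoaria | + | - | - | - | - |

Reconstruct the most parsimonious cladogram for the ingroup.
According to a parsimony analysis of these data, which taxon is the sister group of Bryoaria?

Haliax

Character polarity is set by the outgroup: the derived state is whichever differs from the outgroup's state, so for Trait 3, Trait 5 the derived state is '-', and for the remaining characters it is '+'.
Trait 1 (derived state '+') is shared by Bryoaria and Haliax — a synapomorphy uniting that clade.
Trait 2 groups Ceratites and Ophiites, which is incompatible with the clades supported by the remaining characters; treating it as convergent (homoplasy) costs fewer steps than any alternative tree.
Trait 3: derived state '-' in Bryoaria only — an autapomorphy, so it tells us nothing about relationships among taxa.
Trait 4 (derived state '+') is shared by Ceratites and Leptoellus — a synapomorphy uniting that clade.
Trait 5 (derived state '-') is shared by Bryoaria, Ceratites, Haliax, and Leptoellus — a synapomorphy uniting that clade.
Most parsimonious ingroup topology: (Ophiites,((Haliax,Bryoaria),(Ceratites,Leptoellus))).
Bryoaria and Haliax form a cherry on this tree, so they are sister taxa.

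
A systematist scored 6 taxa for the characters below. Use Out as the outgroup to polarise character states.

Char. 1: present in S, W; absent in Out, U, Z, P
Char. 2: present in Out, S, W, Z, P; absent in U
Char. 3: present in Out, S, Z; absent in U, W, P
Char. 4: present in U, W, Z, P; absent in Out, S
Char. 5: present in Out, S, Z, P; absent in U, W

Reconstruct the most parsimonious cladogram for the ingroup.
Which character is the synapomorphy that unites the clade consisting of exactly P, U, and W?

Character polarity is set by the outgroup: the derived state is whichever differs from the outgroup's state, so for Char. 2, Char. 3, Char. 5 the derived state is 'absent', and for the remaining characters it is 'present'.
Char. 1 groups S and W, which is incompatible with the clades supported by the remaining characters; treating it as convergent (homoplasy) costs fewer steps than any alternative tree.
Char. 2 (derived state 'absent') is unique to U (autapomorphy; uninformative for grouping).
Char. 3: derived state 'absent' in P, U, and W only — synapomorphy for {P, U, W}.
Char. 4 (derived state 'present') is shared by P, U, W, and Z — a synapomorphy uniting that clade.
Char. 5 (derived state 'absent') is shared by U and W — a synapomorphy uniting that clade.
Most parsimonious ingroup topology: ((((U,W),P),Z),S).
The clade {P, U, W} is supported by Char. 3: its derived state 'absent' occurs in exactly those taxa and in no other taxon (including the outgroup).

Char. 3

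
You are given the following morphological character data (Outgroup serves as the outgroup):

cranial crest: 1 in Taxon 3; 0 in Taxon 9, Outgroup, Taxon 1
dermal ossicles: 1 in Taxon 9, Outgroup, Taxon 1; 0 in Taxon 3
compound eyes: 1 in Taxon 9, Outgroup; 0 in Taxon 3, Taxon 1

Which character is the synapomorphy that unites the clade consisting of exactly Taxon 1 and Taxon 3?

compound eyes

Character polarity is set by the outgroup: the derived state is whichever differs from the outgroup's state, so for dermal ossicles, compound eyes the derived state is '0', and for the remaining characters it is '1'.
cranial crest (derived state '1') is unique to Taxon 3 (autapomorphy; uninformative for grouping).
dermal ossicles: derived state '0' in Taxon 3 only — an autapomorphy, so it tells us nothing about relationships among taxa.
Only Taxon 1 and Taxon 3 show the derived state '0' for compound eyes, supporting them as a clade.
Most parsimonious ingroup topology: (Taxon 9,(Taxon 1,Taxon 3)).
The clade {Taxon 1, Taxon 3} is supported by compound eyes: its derived state '0' occurs in exactly those taxa and in no other taxon (including the outgroup).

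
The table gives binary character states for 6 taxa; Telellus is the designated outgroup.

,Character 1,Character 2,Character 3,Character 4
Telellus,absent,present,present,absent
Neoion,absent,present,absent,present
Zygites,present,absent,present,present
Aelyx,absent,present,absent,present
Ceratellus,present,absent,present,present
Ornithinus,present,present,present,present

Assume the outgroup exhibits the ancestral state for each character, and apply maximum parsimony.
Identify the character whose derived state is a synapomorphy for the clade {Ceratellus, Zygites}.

Character polarity is set by the outgroup: the derived state is whichever differs from the outgroup's state, so for Character 2, Character 3 the derived state is 'absent', and for the remaining characters it is 'present'.
Character 1: derived state 'present' in Ceratellus, Ornithinus, and Zygites only — synapomorphy for {Ceratellus, Ornithinus, Zygites}.
Only Ceratellus and Zygites show the derived state 'absent' for Character 2, supporting them as a clade.
Character 3: derived state 'absent' in Aelyx and Neoion only — synapomorphy for {Aelyx, Neoion}.
All ingroup taxa share the derived state 'present' for Character 4; it defines the ingroup but does not resolve relationships within it.
Most parsimonious ingroup topology: ((Neoion,Aelyx),((Zygites,Ceratellus),Ornithinus)).
The clade {Ceratellus, Zygites} is supported by Character 2: its derived state 'absent' occurs in exactly those taxa and in no other taxon (including the outgroup).

Character 2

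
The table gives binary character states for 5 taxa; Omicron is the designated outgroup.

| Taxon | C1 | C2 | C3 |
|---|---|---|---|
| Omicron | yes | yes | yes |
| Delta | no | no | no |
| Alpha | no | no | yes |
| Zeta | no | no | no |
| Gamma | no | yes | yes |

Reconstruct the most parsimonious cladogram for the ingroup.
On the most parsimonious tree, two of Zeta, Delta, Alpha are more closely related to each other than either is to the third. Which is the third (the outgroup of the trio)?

Alpha

The outgroup has state 'yes' for every character, so 'no' is the derived state throughout.
All ingroup taxa share the derived state 'no' for C1; it defines the ingroup but does not resolve relationships within it.
Only Alpha, Delta, and Zeta show the derived state 'no' for C2, supporting them as a clade.
Only Delta and Zeta show the derived state 'no' for C3, supporting them as a clade.
Most parsimonious ingroup topology: (((Delta,Zeta),Alpha),Gamma).
Delta and Zeta share a more recent common ancestor with each other than either does with Alpha, so Alpha is the least closely related of the three.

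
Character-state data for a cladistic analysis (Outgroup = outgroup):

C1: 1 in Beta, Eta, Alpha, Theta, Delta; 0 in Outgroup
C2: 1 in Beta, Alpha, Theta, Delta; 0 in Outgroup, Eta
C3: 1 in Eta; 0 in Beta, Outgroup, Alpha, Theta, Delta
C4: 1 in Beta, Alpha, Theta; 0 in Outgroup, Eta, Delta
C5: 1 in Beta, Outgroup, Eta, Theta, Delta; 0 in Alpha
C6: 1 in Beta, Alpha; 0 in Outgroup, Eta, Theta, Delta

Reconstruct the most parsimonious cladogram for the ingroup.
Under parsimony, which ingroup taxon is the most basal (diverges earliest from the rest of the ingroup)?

Eta

Character polarity is set by the outgroup: the derived state is whichever differs from the outgroup's state, so for C5 the derived state is '0', and for the remaining characters it is '1'.
C1 (derived state '1') is shared by all ingroup taxa — unites the whole ingroup.
C2: derived state '1' in Alpha, Beta, Delta, and Theta only — synapomorphy for {Alpha, Beta, Delta, Theta}.
C3 (derived state '1') is unique to Eta (autapomorphy; uninformative for grouping).
C4 (derived state '1') is shared by Alpha, Beta, and Theta — a synapomorphy uniting that clade.
C5 (derived state '0') is unique to Alpha (autapomorphy; uninformative for grouping).
C6 (derived state '1') is shared by Alpha and Beta — a synapomorphy uniting that clade.
Most parsimonious ingroup topology: ((((Alpha,Beta),Theta),Delta),Eta).
Eta is sister to the clade containing all other ingroup taxa, so it is the earliest-diverging (most basal) ingroup lineage.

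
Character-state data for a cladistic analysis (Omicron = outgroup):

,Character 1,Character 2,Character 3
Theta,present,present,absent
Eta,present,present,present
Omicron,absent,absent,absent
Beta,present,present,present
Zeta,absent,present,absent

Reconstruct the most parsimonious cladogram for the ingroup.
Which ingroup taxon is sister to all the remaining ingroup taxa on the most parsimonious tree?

Zeta

The outgroup has state 'absent' for every character, so 'present' is the derived state throughout.
Character 1: derived state 'present' in Beta, Eta, and Theta only — synapomorphy for {Beta, Eta, Theta}.
All ingroup taxa share the derived state 'present' for Character 2; it defines the ingroup but does not resolve relationships within it.
Character 3 (derived state 'present') is shared by Beta and Eta — a synapomorphy uniting that clade.
Most parsimonious ingroup topology: (((Eta,Beta),Theta),Zeta).
Zeta is sister to the clade containing all other ingroup taxa, so it is the earliest-diverging (most basal) ingroup lineage.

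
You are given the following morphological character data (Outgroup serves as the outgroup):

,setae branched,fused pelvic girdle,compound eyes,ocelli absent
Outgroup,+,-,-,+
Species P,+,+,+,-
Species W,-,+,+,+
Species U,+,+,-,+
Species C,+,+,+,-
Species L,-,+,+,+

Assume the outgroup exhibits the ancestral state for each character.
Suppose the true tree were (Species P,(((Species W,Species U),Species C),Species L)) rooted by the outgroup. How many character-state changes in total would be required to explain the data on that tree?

Map each character onto (Species P,(((Species W,Species U),Species C),Species L)) (rooted by Outgroup) and count the minimum state changes it requires (Fitch parsimony):
setae branched: 2; fused pelvic girdle: 1; compound eyes: 2; ocelli absent: 2.
Total tree length = 7.

7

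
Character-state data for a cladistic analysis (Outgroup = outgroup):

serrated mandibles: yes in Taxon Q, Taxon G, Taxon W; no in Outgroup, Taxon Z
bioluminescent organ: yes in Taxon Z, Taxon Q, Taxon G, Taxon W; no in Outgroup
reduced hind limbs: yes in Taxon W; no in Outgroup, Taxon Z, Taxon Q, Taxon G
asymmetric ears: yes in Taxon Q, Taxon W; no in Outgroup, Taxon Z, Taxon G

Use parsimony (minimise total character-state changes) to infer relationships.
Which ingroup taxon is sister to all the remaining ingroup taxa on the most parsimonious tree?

The outgroup has state 'no' for every character, so 'yes' is the derived state throughout.
serrated mandibles (derived state 'yes') is shared by Taxon G, Taxon Q, and Taxon W — a synapomorphy uniting that clade.
bioluminescent organ (derived state 'yes') is shared by all ingroup taxa — unites the whole ingroup.
reduced hind limbs: derived state 'yes' in Taxon W only — an autapomorphy, so it tells us nothing about relationships among taxa.
Only Taxon Q and Taxon W show the derived state 'yes' for asymmetric ears, supporting them as a clade.
Most parsimonious ingroup topology: (Taxon Z,((Taxon Q,Taxon W),Taxon G)).
Taxon Z is sister to the clade containing all other ingroup taxa, so it is the earliest-diverging (most basal) ingroup lineage.

Taxon Z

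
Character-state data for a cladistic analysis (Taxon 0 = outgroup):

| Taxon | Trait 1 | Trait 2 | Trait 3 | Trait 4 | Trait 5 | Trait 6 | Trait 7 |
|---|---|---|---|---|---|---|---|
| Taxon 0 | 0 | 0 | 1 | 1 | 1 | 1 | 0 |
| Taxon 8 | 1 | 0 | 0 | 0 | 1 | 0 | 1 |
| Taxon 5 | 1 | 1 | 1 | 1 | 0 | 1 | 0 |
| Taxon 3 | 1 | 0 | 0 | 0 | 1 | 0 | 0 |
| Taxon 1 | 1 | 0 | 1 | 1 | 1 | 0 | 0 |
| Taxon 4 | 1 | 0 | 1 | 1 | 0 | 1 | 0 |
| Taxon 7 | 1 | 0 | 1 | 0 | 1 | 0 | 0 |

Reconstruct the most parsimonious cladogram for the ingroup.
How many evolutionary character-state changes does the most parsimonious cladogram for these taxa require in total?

7

Character polarity is set by the outgroup: the derived state is whichever differs from the outgroup's state, so for Trait 3, Trait 4, Trait 5, Trait 6 the derived state is '0', and for the remaining characters it is '1'.
All ingroup taxa share the derived state '1' for Trait 1; it defines the ingroup but does not resolve relationships within it.
Trait 2 (derived state '1') is unique to Taxon 5 (autapomorphy; uninformative for grouping).
Only Taxon 3 and Taxon 8 show the derived state '0' for Trait 3, supporting them as a clade.
Trait 4: derived state '0' in Taxon 3, Taxon 7, and Taxon 8 only — synapomorphy for {Taxon 3, Taxon 7, Taxon 8}.
Trait 5 (derived state '0') is shared by Taxon 4 and Taxon 5 — a synapomorphy uniting that clade.
Only Taxon 1, Taxon 3, Taxon 7, and Taxon 8 show the derived state '0' for Trait 6, supporting them as a clade.
Trait 7 (derived state '1') is unique to Taxon 8 (autapomorphy; uninformative for grouping).
Most parsimonious ingroup topology: ((((Taxon 8,Taxon 3),Taxon 7),Taxon 1),(Taxon 5,Taxon 4)).
Changes per character on this tree: Trait 1: 1; Trait 2: 1; Trait 3: 1; Trait 4: 1; Trait 5: 1; Trait 6: 1; Trait 7: 1.
Total = 7.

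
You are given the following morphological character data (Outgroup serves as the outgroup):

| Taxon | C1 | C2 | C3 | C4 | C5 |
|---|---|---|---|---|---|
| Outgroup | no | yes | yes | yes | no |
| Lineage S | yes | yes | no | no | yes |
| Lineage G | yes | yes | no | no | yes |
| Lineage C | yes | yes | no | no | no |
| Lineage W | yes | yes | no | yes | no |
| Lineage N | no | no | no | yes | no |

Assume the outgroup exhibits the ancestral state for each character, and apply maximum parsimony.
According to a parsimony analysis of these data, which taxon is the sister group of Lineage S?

Character polarity is set by the outgroup: the derived state is whichever differs from the outgroup's state, so for C2, C3, C4 the derived state is 'no', and for the remaining characters it is 'yes'.
Only Lineage C, Lineage G, Lineage S, and Lineage W show the derived state 'yes' for C1, supporting them as a clade.
C2: derived state 'no' in Lineage N only — an autapomorphy, so it tells us nothing about relationships among taxa.
C3 (derived state 'no') is shared by all ingroup taxa — unites the whole ingroup.
Only Lineage C, Lineage G, and Lineage S show the derived state 'no' for C4, supporting them as a clade.
C5: derived state 'yes' in Lineage G and Lineage S only — synapomorphy for {Lineage G, Lineage S}.
Most parsimonious ingroup topology: ((((Lineage S,Lineage G),Lineage C),Lineage W),Lineage N).
Lineage S and Lineage G form a cherry on this tree, so they are sister taxa.

Lineage G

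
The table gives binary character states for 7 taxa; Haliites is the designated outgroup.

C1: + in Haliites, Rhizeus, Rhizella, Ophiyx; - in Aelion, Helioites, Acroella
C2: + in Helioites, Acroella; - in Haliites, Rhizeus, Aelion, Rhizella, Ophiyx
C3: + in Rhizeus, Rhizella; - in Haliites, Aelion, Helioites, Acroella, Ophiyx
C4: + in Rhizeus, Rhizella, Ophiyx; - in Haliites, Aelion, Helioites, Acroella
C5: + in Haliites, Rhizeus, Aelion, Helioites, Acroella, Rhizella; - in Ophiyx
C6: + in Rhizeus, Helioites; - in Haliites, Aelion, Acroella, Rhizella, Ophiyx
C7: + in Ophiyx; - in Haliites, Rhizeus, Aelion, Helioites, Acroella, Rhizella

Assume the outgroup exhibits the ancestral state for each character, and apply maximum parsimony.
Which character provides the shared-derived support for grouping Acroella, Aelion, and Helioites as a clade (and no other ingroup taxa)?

Character polarity is set by the outgroup: the derived state is whichever differs from the outgroup's state, so for C1, C5 the derived state is '-', and for the remaining characters it is '+'.
C1: derived state '-' in Acroella, Aelion, and Helioites only — synapomorphy for {Acroella, Aelion, Helioites}.
C2: derived state '+' in Acroella and Helioites only — synapomorphy for {Acroella, Helioites}.
C3 (derived state '+') is shared by Rhizella and Rhizeus — a synapomorphy uniting that clade.
C4 (derived state '+') is shared by Ophiyx, Rhizella, and Rhizeus — a synapomorphy uniting that clade.
C5 (derived state '-') is unique to Ophiyx (autapomorphy; uninformative for grouping).
C6 (state '+') occurs in Helioites and Rhizeus but conflicts with the nesting implied by the other characters — most parsimoniously interpreted as homoplasy.
C7: derived state '+' in Ophiyx only — an autapomorphy, so it tells us nothing about relationships among taxa.
Most parsimonious ingroup topology: (((Rhizeus,Rhizella),Ophiyx),(Aelion,(Helioites,Acroella))).
The clade {Acroella, Aelion, Helioites} is supported by C1: its derived state '-' occurs in exactly those taxa and in no other taxon (including the outgroup).

C1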